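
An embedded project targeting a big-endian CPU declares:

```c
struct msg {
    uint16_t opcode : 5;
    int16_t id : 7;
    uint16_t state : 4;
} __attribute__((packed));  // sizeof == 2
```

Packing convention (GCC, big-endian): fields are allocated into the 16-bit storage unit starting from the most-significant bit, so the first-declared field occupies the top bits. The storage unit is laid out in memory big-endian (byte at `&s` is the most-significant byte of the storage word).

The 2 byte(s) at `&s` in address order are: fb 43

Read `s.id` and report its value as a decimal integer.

[0]=0xfb [1]=0x43 (big-endian) → word 0xfb43
opcode [11+:5] = (word>>11) & 0x1f = 31
id [4+:7] = (word>>4) & 0x7f = 52  ←
state [0+:4] = (word>>0) & 0xf = 3
id signed 7b, MSB=0: value = 52

52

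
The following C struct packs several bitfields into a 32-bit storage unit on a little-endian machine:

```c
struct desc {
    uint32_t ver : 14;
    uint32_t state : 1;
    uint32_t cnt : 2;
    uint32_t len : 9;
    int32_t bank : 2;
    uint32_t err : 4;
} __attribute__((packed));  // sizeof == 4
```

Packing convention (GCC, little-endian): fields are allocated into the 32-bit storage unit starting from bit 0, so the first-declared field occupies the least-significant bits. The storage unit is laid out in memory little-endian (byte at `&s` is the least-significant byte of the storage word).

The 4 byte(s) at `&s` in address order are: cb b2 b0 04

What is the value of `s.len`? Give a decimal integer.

[0]=0xcb [1]=0xb2 [2]=0xb0 [3]=0x04 (little-endian) → word 0x04b0b2cb
ver [0+:14] = (word>>0) & 0x3fff = 13003
state [14+:1] = (word>>14) & 0x1 = 0
cnt [15+:2] = (word>>15) & 0x3 = 1
len [17+:9] = (word>>17) & 0x1ff = 88  ←
bank [26+:2] = (word>>26) & 0x3 = 1
err [28+:4] = (word>>28) & 0xf = 0

88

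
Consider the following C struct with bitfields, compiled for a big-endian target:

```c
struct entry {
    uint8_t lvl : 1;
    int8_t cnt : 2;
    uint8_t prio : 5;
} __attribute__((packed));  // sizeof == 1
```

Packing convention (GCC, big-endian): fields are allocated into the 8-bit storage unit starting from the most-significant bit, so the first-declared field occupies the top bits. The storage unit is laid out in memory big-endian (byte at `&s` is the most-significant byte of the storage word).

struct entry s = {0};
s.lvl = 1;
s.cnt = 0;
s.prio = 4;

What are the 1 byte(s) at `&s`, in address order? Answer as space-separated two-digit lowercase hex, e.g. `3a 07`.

84

lvl:1 = 1 → 0x1 << 7 → word 0x80
cnt:2 = 0 → 0x0 << 5 → word 0x80
prio:5 = 4 → 0x4 << 0 → word 0x84
word = 0x84 → big-endian bytes:
  [0]=0x84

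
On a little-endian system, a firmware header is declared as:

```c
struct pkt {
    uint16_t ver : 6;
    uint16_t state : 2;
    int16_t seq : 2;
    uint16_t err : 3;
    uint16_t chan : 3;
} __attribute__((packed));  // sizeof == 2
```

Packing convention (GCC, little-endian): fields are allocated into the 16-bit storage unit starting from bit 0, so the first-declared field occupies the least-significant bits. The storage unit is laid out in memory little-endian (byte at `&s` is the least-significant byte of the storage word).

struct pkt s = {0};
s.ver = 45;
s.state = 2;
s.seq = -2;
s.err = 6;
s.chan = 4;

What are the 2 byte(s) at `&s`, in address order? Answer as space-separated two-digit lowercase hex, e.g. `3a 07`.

ver (6b) val=45 bits=0x2d at bit 0: 0x002d
state (2b) val=2 bits=0x2 at bit 6: 0x00ad
seq (2b) val=-2 bits=0x2 at bit 8: 0x02ad
err (3b) val=6 bits=0x6 at bit 10: 0x1aad
chan (3b) val=4 bits=0x4 at bit 13: 0x9aad
word = 0x9aad → little-endian bytes:
  [0]=0xad  [1]=0x9a

ad 9a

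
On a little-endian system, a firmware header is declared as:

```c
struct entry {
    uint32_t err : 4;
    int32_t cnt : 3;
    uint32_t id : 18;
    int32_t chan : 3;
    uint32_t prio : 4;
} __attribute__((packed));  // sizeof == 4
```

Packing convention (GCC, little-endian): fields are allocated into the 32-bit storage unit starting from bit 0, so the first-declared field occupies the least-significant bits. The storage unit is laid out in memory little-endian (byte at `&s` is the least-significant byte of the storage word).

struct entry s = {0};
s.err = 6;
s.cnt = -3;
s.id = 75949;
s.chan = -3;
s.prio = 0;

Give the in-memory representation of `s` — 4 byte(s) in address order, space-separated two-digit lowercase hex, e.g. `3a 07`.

err:4 = 6 → 0x6 << 0 → word 0x00000006
cnt:3 = -3 → 0x5 << 4 → word 0x00000056
id:18 = 75949 → 0x128ad << 7 → word 0x009456d6
chan:3 = -3 → 0x5 << 25 → word 0x0a9456d6
prio:4 = 0 → 0x0 << 28 → word 0x0a9456d6
word = 0x0a9456d6 → little-endian bytes:
  [0]=0xd6  [1]=0x56  [2]=0x94  [3]=0x0a

d6 56 94 0a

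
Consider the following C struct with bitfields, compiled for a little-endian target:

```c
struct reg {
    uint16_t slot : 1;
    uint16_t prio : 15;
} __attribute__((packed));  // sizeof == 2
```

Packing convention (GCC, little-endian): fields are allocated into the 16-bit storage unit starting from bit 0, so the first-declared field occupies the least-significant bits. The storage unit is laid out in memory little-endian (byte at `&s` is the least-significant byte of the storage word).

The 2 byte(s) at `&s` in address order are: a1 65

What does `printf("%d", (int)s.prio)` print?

[0]=0xa1 [1]=0x65 (little-endian) → word 0x65a1
slot [0+:1] = (word>>0) & 0x1 = 1
prio [1+:15] = (word>>1) & 0x7fff = 13008  ←

13008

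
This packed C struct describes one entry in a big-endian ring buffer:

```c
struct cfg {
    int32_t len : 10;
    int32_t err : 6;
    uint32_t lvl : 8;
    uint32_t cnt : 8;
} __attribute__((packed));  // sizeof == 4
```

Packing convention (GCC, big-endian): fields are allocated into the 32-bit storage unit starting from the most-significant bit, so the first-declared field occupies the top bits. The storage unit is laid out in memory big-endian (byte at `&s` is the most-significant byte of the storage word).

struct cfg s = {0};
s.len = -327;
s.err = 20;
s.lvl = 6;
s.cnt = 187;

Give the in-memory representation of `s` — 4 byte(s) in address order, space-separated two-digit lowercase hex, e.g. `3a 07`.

ae 54 06 bb

[22+:10] len=-327 & 0x3ff = 0x2b9; word=0xae400000
[16+:6] err=20 & 0x3f = 0x14; word=0xae540000
[8+:8] lvl=6 & 0xff = 0x6; word=0xae540600
[0+:8] cnt=187 & 0xff = 0xbb; word=0xae5406bb
word = 0xae5406bb → big-endian bytes:
  [0]=0xae  [1]=0x54  [2]=0x06  [3]=0xbb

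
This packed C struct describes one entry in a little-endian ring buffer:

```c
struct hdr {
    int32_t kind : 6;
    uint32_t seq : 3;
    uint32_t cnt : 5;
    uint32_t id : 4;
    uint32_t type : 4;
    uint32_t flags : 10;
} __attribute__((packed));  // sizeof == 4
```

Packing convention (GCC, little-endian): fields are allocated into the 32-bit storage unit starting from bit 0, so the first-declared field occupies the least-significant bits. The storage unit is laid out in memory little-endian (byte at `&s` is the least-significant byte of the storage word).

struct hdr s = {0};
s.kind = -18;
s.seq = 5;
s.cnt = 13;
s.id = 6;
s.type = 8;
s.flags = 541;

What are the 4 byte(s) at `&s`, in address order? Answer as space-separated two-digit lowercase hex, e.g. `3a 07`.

6e 9b 61 87

kind (6b) val=-18 bits=0x2e at bit 0: 0x0000002e
seq (3b) val=5 bits=0x5 at bit 6: 0x0000016e
cnt (5b) val=13 bits=0xd at bit 9: 0x00001b6e
id (4b) val=6 bits=0x6 at bit 14: 0x00019b6e
type (4b) val=8 bits=0x8 at bit 18: 0x00219b6e
flags (10b) val=541 bits=0x21d at bit 22: 0x87619b6e
word = 0x87619b6e → little-endian bytes:
  [0]=0x6e  [1]=0x9b  [2]=0x61  [3]=0x87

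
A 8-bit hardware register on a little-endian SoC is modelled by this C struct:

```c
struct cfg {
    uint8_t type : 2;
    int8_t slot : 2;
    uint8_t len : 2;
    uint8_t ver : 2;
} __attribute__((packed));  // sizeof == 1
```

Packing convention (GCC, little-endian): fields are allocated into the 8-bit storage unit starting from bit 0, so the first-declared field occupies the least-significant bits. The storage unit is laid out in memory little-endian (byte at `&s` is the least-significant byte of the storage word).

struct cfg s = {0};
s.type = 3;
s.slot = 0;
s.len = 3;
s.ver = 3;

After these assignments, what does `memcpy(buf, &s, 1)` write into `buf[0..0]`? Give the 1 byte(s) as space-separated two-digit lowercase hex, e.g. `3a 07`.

f3

[0+:2] type=3 & 0x3 = 0x3; word=0x03
[2+:2] slot=0 & 0x3 = 0x0; word=0x03
[4+:2] len=3 & 0x3 = 0x3; word=0x33
[6+:2] ver=3 & 0x3 = 0x3; word=0xf3
word = 0xf3 → little-endian bytes:
  [0]=0xf3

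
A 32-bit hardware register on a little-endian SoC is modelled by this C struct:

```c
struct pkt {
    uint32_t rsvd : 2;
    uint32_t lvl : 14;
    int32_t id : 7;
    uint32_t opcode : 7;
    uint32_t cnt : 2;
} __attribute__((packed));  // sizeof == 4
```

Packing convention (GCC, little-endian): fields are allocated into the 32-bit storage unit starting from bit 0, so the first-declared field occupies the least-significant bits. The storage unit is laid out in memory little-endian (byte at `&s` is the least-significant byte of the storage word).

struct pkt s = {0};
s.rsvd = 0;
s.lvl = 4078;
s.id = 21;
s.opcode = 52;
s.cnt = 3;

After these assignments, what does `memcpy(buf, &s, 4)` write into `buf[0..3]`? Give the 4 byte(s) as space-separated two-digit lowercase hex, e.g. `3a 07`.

b8 3f 15 da

rsvd:2 = 0 → 0x0 << 0 → word 0x00000000
lvl:14 = 4078 → 0xfee << 2 → word 0x00003fb8
id:7 = 21 → 0x15 << 16 → word 0x00153fb8
opcode:7 = 52 → 0x34 << 23 → word 0x1a153fb8
cnt:2 = 3 → 0x3 << 30 → word 0xda153fb8
word = 0xda153fb8 → little-endian bytes:
  [0]=0xb8  [1]=0x3f  [2]=0x15  [3]=0xda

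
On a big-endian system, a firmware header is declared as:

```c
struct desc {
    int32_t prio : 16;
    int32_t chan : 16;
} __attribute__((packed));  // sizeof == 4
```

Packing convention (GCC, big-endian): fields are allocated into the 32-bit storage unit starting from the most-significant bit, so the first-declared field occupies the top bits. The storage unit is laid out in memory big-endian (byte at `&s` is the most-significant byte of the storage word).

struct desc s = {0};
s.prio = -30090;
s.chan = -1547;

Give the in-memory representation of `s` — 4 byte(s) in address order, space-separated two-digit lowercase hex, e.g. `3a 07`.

prio:16 = -30090 → 0x8a76 << 16 → word 0x8a760000
chan:16 = -1547 → 0xf9f5 << 0 → word 0x8a76f9f5
word = 0x8a76f9f5 → big-endian bytes:
  [0]=0x8a  [1]=0x76  [2]=0xf9  [3]=0xf5

8a 76 f9 f5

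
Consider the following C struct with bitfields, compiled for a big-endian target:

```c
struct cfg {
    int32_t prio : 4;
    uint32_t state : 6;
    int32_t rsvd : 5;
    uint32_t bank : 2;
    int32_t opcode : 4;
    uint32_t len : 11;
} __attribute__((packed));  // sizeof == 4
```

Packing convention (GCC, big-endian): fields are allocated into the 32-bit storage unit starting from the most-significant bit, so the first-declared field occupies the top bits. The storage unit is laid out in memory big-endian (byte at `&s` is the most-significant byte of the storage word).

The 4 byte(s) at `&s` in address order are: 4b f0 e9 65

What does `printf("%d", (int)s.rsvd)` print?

[0]=0x4b [1]=0xf0 [2]=0xe9 [3]=0x65 (big-endian) → word 0x4bf0e965
prio [28+:4] = (word>>28) & 0xf = 4
state [22+:6] = (word>>22) & 0x3f = 47
rsvd [17+:5] = (word>>17) & 0x1f = 24  ←
bank [15+:2] = (word>>15) & 0x3 = 1
opcode [11+:4] = (word>>11) & 0xf = 13
len [0+:11] = (word>>0) & 0x7ff = 357
rsvd signed 5b, MSB=1: 24 - 32 = -8

-8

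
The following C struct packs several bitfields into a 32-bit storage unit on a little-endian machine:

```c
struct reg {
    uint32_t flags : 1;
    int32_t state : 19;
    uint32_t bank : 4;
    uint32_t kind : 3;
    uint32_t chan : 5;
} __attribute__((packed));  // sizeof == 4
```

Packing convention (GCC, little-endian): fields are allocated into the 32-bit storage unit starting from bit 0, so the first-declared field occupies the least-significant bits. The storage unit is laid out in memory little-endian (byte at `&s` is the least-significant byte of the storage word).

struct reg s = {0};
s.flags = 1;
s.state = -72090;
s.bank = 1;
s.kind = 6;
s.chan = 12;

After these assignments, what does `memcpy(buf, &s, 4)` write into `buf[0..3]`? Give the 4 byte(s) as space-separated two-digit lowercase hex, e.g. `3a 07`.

[0+:1] flags=1 & 0x1 = 0x1; word=0x00000001
[1+:19] state=-72090 & 0x7ffff = 0x6e666; word=0x000dcccd
[20+:4] bank=1 & 0xf = 0x1; word=0x001dcccd
[24+:3] kind=6 & 0x7 = 0x6; word=0x061dcccd
[27+:5] chan=12 & 0x1f = 0xc; word=0x661dcccd
word = 0x661dcccd → little-endian bytes:
  [0]=0xcd  [1]=0xcc  [2]=0x1d  [3]=0x66

cd cc 1d 66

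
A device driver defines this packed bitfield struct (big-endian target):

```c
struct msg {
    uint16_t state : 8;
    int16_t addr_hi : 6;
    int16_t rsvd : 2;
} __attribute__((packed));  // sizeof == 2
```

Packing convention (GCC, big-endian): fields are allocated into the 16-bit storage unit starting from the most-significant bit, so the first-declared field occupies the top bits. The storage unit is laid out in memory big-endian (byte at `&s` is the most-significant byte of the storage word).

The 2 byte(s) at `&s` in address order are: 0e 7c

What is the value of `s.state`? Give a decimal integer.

14

[0]=0x0e [1]=0x7c (big-endian) → word 0x0e7c
state:8 @ bit 8 → (0x0e7c>>8)&0xff = 0xe  ←
addr_hi:6 @ bit 2 → (0x0e7c>>2)&0x3f = 0x1f
rsvd:2 @ bit 0 → (0x0e7c>>0)&0x3 = 0x0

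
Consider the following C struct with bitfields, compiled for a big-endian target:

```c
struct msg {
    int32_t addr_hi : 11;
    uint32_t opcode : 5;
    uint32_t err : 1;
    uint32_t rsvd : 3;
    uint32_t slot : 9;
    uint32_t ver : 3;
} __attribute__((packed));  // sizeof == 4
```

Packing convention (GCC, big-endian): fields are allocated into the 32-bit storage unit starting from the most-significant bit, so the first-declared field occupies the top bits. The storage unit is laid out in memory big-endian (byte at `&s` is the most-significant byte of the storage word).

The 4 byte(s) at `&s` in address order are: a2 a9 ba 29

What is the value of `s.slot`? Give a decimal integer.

325

[0]=0xa2 [1]=0xa9 [2]=0xba [3]=0x29 (big-endian) → word 0xa2a9ba29
addr_hi [21+:11] = (word>>21) & 0x7ff = 1301
opcode [16+:5] = (word>>16) & 0x1f = 9
err [15+:1] = (word>>15) & 0x1 = 1
rsvd [12+:3] = (word>>12) & 0x7 = 3
slot [3+:9] = (word>>3) & 0x1ff = 325  ←
ver [0+:3] = (word>>0) & 0x7 = 1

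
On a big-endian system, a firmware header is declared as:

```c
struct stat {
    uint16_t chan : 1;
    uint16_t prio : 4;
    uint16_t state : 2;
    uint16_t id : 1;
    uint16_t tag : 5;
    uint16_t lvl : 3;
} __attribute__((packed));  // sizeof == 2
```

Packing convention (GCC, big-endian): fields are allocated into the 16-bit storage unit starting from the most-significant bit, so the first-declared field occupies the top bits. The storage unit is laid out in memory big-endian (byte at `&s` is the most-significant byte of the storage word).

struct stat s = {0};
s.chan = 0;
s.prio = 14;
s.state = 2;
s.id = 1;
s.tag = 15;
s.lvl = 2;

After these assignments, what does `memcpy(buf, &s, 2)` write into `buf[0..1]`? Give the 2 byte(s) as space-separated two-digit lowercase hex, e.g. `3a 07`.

75 7a

[15+:1] chan=0 & 0x1 = 0x0; word=0x0000
[11+:4] prio=14 & 0xf = 0xe; word=0x7000
[9+:2] state=2 & 0x3 = 0x2; word=0x7400
[8+:1] id=1 & 0x1 = 0x1; word=0x7500
[3+:5] tag=15 & 0x1f = 0xf; word=0x7578
[0+:3] lvl=2 & 0x7 = 0x2; word=0x757a
word = 0x757a → big-endian bytes:
  [0]=0x75  [1]=0x7a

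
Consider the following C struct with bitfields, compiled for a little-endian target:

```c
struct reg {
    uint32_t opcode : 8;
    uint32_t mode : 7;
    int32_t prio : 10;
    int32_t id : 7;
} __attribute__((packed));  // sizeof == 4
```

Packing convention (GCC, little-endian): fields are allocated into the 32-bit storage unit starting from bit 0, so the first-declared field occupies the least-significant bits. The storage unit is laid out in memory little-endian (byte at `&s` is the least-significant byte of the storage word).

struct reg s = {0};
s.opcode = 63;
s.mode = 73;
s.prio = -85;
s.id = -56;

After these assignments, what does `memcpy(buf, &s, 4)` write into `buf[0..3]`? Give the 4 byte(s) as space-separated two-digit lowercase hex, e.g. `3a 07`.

opcode (8b) val=63 bits=0x3f at bit 0: 0x0000003f
mode (7b) val=73 bits=0x49 at bit 8: 0x0000493f
prio (10b) val=-85 bits=0x3ab at bit 15: 0x01d5c93f
id (7b) val=-56 bits=0x48 at bit 25: 0x91d5c93f
word = 0x91d5c93f → little-endian bytes:
  [0]=0x3f  [1]=0xc9  [2]=0xd5  [3]=0x91

3f c9 d5 91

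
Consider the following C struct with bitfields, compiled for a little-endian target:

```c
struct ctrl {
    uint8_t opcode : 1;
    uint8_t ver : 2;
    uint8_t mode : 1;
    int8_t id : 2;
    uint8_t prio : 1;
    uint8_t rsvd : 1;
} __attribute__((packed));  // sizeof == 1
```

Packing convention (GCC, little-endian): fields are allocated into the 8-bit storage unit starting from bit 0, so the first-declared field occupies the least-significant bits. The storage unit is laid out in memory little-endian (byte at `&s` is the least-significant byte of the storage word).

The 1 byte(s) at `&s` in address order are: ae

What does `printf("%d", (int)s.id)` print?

-2

[0]=0xae (little-endian) → word 0xae
opcode [0+:1] = (word>>0) & 0x1 = 0
ver [1+:2] = (word>>1) & 0x3 = 3
mode [3+:1] = (word>>3) & 0x1 = 1
id [4+:2] = (word>>4) & 0x3 = 2  ←
prio [6+:1] = (word>>6) & 0x1 = 0
rsvd [7+:1] = (word>>7) & 0x1 = 1
id signed 2b, MSB=1: 2 - 4 = -2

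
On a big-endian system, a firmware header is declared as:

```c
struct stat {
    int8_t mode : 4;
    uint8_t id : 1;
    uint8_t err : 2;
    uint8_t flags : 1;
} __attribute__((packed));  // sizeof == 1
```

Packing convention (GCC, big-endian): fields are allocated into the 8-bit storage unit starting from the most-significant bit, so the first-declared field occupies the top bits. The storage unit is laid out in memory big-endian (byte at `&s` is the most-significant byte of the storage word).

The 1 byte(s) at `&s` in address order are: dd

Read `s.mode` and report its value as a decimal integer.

-3

[0]=0xdd (big-endian) → word 0xdd
mode:4 @ bit 4 → (0xdd>>4)&0xf = 0xd  ←
id:1 @ bit 3 → (0xdd>>3)&0x1 = 0x1
err:2 @ bit 1 → (0xdd>>1)&0x3 = 0x2
flags:1 @ bit 0 → (0xdd>>0)&0x1 = 0x1
mode signed 4b, MSB=1: 13 - 16 = -3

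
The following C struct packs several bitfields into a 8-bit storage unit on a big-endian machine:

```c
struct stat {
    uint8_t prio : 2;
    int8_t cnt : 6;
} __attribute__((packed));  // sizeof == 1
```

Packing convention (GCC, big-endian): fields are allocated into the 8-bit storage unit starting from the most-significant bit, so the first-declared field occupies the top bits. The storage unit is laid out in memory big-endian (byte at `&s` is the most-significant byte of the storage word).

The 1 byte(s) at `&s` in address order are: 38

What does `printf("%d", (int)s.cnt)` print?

[0]=0x38 (big-endian) → word 0x38
prio:2 @ bit 6 → (0x38>>6)&0x3 = 0x0
cnt:6 @ bit 0 → (0x38>>0)&0x3f = 0x38  ←
cnt signed 6b, MSB=1: 56 - 64 = -8

-8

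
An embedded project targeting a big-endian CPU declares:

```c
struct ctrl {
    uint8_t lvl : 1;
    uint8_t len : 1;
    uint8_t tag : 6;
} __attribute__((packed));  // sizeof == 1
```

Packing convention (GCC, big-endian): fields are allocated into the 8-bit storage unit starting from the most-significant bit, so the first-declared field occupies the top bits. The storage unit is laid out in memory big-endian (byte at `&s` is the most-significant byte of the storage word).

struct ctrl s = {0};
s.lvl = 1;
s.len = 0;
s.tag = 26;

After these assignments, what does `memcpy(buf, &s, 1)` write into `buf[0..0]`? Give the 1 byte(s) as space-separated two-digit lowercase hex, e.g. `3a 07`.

9a

[7+:1] lvl=1 & 0x1 = 0x1; word=0x80
[6+:1] len=0 & 0x1 = 0x0; word=0x80
[0+:6] tag=26 & 0x3f = 0x1a; word=0x9a
word = 0x9a → big-endian bytes:
  [0]=0x9a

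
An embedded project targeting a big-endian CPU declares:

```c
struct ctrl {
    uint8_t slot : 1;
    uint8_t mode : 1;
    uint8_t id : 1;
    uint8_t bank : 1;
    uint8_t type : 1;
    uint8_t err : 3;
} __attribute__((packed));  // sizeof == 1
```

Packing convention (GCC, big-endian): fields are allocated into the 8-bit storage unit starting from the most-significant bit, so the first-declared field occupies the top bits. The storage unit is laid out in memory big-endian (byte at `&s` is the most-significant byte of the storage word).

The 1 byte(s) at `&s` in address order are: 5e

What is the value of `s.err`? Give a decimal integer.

[0]=0x5e (big-endian) → word 0x5e
slot [7+:1] = (word>>7) & 0x1 = 0
mode [6+:1] = (word>>6) & 0x1 = 1
id [5+:1] = (word>>5) & 0x1 = 0
bank [4+:1] = (word>>4) & 0x1 = 1
type [3+:1] = (word>>3) & 0x1 = 1
err [0+:3] = (word>>0) & 0x7 = 6  ←

6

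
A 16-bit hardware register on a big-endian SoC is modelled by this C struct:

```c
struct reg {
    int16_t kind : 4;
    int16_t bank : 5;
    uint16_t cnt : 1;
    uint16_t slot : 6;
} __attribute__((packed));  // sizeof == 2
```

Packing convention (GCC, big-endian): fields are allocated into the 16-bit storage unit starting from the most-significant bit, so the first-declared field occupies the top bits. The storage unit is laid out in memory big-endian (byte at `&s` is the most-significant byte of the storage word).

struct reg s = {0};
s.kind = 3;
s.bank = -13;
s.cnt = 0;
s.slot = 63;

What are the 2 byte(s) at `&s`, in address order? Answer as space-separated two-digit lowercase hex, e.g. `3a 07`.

[12+:4] kind=3 & 0xf = 0x3; word=0x3000
[7+:5] bank=-13 & 0x1f = 0x13; word=0x3980
[6+:1] cnt=0 & 0x1 = 0x0; word=0x3980
[0+:6] slot=63 & 0x3f = 0x3f; word=0x39bf
word = 0x39bf → big-endian bytes:
  [0]=0x39  [1]=0xbf

39 bf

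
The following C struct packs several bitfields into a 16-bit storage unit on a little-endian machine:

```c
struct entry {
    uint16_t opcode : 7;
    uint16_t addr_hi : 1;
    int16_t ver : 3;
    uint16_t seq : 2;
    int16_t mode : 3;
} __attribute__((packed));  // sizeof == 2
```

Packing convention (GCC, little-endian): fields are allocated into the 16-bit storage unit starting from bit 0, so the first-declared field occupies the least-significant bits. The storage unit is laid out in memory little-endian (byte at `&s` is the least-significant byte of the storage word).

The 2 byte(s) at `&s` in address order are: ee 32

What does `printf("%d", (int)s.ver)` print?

[0]=0xee [1]=0x32 (little-endian) → word 0x32ee
opcode [0+:7] = (word>>0) & 0x7f = 110
addr_hi [7+:1] = (word>>7) & 0x1 = 1
ver [8+:3] = (word>>8) & 0x7 = 2  ←
seq [11+:2] = (word>>11) & 0x3 = 2
mode [13+:3] = (word>>13) & 0x7 = 1
ver signed 3b, MSB=0: value = 2

2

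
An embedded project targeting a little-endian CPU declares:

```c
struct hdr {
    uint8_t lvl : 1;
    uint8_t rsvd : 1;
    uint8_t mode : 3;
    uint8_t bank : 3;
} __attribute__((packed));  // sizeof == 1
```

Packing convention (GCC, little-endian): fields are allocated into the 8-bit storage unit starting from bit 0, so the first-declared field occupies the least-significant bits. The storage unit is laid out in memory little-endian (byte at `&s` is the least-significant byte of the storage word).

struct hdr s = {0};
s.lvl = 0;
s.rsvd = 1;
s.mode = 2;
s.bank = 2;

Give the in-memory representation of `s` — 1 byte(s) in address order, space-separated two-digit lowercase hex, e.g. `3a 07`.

lvl (1b) val=0 bits=0x0 at bit 0: 0x00
rsvd (1b) val=1 bits=0x1 at bit 1: 0x02
mode (3b) val=2 bits=0x2 at bit 2: 0x0a
bank (3b) val=2 bits=0x2 at bit 5: 0x4a
word = 0x4a → little-endian bytes:
  [0]=0x4a

4a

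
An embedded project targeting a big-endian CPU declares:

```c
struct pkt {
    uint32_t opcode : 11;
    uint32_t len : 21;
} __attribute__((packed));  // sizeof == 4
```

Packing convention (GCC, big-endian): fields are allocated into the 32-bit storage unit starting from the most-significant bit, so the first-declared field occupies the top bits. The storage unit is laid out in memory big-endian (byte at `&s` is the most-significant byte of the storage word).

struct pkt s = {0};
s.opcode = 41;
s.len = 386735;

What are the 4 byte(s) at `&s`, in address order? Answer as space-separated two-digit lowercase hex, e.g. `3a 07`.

05 25 e6 af

[21+:11] opcode=41 & 0x7ff = 0x29; word=0x05200000
[0+:21] len=386735 & 0x1fffff = 0x5e6af; word=0x0525e6af
word = 0x0525e6af → big-endian bytes:
  [0]=0x05  [1]=0x25  [2]=0xe6  [3]=0xaf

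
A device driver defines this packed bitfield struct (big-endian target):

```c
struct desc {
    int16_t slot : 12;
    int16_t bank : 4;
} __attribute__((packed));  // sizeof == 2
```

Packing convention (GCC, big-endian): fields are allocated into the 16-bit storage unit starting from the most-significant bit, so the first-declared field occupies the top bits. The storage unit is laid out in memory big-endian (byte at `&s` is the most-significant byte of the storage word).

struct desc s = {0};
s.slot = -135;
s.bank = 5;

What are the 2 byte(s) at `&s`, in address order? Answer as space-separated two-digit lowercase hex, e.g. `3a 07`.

slot (12b) val=-135 bits=0xf79 at bit 4: 0xf790
bank (4b) val=5 bits=0x5 at bit 0: 0xf795
word = 0xf795 → big-endian bytes:
  [0]=0xf7  [1]=0x95

f7 95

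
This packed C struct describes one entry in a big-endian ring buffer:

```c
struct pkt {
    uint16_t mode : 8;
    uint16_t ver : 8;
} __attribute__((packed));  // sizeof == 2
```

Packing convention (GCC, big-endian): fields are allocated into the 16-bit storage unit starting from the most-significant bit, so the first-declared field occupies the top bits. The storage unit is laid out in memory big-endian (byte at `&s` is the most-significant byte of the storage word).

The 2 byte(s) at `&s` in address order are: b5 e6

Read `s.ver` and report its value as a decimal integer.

230

[0]=0xb5 [1]=0xe6 (big-endian) → word 0xb5e6
mode:8 @ bit 8 → (0xb5e6>>8)&0xff = 0xb5
ver:8 @ bit 0 → (0xb5e6>>0)&0xff = 0xe6  ←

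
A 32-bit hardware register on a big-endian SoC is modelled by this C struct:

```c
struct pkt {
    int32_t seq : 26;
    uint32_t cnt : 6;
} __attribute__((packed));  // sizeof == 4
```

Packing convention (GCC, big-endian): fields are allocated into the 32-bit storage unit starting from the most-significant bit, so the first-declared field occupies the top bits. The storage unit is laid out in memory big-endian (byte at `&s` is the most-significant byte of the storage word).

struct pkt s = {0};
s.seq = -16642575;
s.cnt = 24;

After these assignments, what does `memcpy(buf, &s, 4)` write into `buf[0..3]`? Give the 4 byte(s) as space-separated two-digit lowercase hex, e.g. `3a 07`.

c0 83 7c 58

seq (26b) val=-16642575 bits=0x3020df1 at bit 6: 0xc0837c40
cnt (6b) val=24 bits=0x18 at bit 0: 0xc0837c58
word = 0xc0837c58 → big-endian bytes:
  [0]=0xc0  [1]=0x83  [2]=0x7c  [3]=0x58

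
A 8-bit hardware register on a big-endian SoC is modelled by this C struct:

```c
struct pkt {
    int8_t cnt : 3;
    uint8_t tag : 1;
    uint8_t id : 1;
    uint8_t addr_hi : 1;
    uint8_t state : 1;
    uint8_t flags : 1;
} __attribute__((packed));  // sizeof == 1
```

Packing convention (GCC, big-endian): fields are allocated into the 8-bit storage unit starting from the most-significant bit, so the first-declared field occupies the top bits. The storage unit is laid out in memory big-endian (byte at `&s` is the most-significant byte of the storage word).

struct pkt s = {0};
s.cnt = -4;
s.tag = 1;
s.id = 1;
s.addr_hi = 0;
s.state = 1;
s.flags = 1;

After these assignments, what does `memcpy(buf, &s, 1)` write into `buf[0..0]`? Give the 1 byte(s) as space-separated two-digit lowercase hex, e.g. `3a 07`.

9b

cnt (3b) val=-4 bits=0x4 at bit 5: 0x80
tag (1b) val=1 bits=0x1 at bit 4: 0x90
id (1b) val=1 bits=0x1 at bit 3: 0x98
addr_hi (1b) val=0 bits=0x0 at bit 2: 0x98
state (1b) val=1 bits=0x1 at bit 1: 0x9a
flags (1b) val=1 bits=0x1 at bit 0: 0x9b
word = 0x9b → big-endian bytes:
  [0]=0x9b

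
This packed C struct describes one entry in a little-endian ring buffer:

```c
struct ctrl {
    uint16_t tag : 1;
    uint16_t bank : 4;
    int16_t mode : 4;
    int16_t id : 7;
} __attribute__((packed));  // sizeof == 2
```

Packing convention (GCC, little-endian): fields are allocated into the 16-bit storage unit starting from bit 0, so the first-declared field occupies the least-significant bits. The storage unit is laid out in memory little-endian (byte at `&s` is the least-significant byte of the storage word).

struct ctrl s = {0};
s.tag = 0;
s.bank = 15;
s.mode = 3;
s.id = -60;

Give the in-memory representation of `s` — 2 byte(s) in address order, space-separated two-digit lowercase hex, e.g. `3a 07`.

7e 88

[0+:1] tag=0 & 0x1 = 0x0; word=0x0000
[1+:4] bank=15 & 0xf = 0xf; word=0x001e
[5+:4] mode=3 & 0xf = 0x3; word=0x007e
[9+:7] id=-60 & 0x7f = 0x44; word=0x887e
word = 0x887e → little-endian bytes:
  [0]=0x7e  [1]=0x88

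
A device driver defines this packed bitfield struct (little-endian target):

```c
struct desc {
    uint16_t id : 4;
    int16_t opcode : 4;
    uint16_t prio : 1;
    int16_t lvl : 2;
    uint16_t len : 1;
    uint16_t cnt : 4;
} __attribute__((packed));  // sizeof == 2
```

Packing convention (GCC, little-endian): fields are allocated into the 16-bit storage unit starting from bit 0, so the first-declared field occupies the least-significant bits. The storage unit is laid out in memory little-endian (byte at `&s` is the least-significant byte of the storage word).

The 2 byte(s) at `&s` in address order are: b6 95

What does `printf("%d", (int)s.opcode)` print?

-5

[0]=0xb6 [1]=0x95 (little-endian) → word 0x95b6
id [0+:4] = (word>>0) & 0xf = 6
opcode [4+:4] = (word>>4) & 0xf = 11  ←
prio [8+:1] = (word>>8) & 0x1 = 1
lvl [9+:2] = (word>>9) & 0x3 = 2
len [11+:1] = (word>>11) & 0x1 = 0
cnt [12+:4] = (word>>12) & 0xf = 9
opcode signed 4b, MSB=1: 11 - 16 = -5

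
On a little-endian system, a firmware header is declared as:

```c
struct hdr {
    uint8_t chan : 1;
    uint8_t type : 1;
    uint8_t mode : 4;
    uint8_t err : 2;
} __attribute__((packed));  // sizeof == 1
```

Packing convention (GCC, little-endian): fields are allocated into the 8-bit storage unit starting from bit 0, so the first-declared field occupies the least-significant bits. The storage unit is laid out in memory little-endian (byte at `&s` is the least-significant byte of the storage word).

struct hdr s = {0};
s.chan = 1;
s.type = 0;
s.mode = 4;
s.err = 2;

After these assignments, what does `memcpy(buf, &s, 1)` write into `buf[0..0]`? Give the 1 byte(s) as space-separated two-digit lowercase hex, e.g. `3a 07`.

91

chan:1 = 1 → 0x1 << 0 → word 0x01
type:1 = 0 → 0x0 << 1 → word 0x01
mode:4 = 4 → 0x4 << 2 → word 0x11
err:2 = 2 → 0x2 << 6 → word 0x91
word = 0x91 → little-endian bytes:
  [0]=0x91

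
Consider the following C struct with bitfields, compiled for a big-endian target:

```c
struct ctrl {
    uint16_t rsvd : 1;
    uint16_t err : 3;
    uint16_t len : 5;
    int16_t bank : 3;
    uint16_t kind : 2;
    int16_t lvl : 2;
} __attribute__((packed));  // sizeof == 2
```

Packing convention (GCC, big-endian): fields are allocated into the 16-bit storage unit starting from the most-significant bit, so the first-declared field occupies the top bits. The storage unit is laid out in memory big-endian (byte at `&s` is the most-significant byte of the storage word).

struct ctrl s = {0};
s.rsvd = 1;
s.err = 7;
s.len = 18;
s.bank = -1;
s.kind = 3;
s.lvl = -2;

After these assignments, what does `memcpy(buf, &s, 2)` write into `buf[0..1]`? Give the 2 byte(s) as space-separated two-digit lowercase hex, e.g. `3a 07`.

f9 7e

rsvd:1 = 1 → 0x1 << 15 → word 0x8000
err:3 = 7 → 0x7 << 12 → word 0xf000
len:5 = 18 → 0x12 << 7 → word 0xf900
bank:3 = -1 → 0x7 << 4 → word 0xf970
kind:2 = 3 → 0x3 << 2 → word 0xf97c
lvl:2 = -2 → 0x2 << 0 → word 0xf97e
word = 0xf97e → big-endian bytes:
  [0]=0xf9  [1]=0x7e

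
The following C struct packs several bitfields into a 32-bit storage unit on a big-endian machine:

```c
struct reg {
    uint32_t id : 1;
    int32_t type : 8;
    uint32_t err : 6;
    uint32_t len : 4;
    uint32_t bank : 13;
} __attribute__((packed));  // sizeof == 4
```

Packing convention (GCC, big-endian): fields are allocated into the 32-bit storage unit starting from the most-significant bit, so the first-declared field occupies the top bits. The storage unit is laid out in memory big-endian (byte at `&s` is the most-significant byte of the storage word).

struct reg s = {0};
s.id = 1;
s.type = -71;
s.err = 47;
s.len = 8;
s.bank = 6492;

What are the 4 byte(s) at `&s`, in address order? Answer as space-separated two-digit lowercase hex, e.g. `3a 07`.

id (1b) val=1 bits=0x1 at bit 31: 0x80000000
type (8b) val=-71 bits=0xb9 at bit 23: 0xdc800000
err (6b) val=47 bits=0x2f at bit 17: 0xdcde0000
len (4b) val=8 bits=0x8 at bit 13: 0xdcdf0000
bank (13b) val=6492 bits=0x195c at bit 0: 0xdcdf195c
word = 0xdcdf195c → big-endian bytes:
  [0]=0xdc  [1]=0xdf  [2]=0x19  [3]=0x5c

dc df 19 5c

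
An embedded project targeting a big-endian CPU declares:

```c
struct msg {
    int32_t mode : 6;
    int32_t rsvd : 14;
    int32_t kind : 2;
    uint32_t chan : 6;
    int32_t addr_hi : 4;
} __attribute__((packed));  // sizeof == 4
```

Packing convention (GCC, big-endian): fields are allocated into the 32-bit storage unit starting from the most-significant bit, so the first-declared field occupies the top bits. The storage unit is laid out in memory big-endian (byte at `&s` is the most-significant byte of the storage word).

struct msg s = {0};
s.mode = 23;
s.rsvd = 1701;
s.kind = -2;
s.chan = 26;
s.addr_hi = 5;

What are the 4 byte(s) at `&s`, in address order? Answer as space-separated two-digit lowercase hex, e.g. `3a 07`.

[26+:6] mode=23 & 0x3f = 0x17; word=0x5c000000
[12+:14] rsvd=1701 & 0x3fff = 0x6a5; word=0x5c6a5000
[10+:2] kind=-2 & 0x3 = 0x2; word=0x5c6a5800
[4+:6] chan=26 & 0x3f = 0x1a; word=0x5c6a59a0
[0+:4] addr_hi=5 & 0xf = 0x5; word=0x5c6a59a5
word = 0x5c6a59a5 → big-endian bytes:
  [0]=0x5c  [1]=0x6a  [2]=0x59  [3]=0xa5

5c 6a 59 a5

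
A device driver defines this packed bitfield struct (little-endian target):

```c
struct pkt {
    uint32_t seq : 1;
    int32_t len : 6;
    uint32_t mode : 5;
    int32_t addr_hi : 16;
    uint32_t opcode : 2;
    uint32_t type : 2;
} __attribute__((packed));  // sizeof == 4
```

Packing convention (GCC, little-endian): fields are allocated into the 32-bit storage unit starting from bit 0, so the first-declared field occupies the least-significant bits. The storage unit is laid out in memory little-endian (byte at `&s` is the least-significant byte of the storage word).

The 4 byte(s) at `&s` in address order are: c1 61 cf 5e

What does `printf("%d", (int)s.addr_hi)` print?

[0]=0xc1 [1]=0x61 [2]=0xcf [3]=0x5e (little-endian) → word 0x5ecf61c1
seq [0+:1] = (word>>0) & 0x1 = 1
len [1+:6] = (word>>1) & 0x3f = 32
mode [7+:5] = (word>>7) & 0x1f = 3
addr_hi [12+:16] = (word>>12) & 0xffff = 60662  ←
opcode [28+:2] = (word>>28) & 0x3 = 1
type [30+:2] = (word>>30) & 0x3 = 1
addr_hi signed 16b, MSB=1: 60662 - 65536 = -4874

-4874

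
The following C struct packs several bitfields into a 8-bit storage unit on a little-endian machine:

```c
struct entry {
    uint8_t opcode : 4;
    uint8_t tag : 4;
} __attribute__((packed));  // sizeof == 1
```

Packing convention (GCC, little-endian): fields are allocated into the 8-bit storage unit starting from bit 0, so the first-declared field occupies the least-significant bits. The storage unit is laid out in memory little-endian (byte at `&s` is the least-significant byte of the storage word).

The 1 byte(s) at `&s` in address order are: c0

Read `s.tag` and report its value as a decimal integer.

[0]=0xc0 (little-endian) → word 0xc0
opcode [0+:4] = (word>>0) & 0xf = 0
tag [4+:4] = (word>>4) & 0xf = 12  ←

12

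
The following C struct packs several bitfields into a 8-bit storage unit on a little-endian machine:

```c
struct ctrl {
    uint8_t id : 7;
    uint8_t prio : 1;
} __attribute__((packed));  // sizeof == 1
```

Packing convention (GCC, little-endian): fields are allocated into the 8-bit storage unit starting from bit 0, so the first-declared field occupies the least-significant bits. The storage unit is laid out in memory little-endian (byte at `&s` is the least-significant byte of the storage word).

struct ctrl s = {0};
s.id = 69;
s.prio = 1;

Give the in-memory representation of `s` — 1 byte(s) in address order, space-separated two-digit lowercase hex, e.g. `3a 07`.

c5

id (7b) val=69 bits=0x45 at bit 0: 0x45
prio (1b) val=1 bits=0x1 at bit 7: 0xc5
word = 0xc5 → little-endian bytes:
  [0]=0xc5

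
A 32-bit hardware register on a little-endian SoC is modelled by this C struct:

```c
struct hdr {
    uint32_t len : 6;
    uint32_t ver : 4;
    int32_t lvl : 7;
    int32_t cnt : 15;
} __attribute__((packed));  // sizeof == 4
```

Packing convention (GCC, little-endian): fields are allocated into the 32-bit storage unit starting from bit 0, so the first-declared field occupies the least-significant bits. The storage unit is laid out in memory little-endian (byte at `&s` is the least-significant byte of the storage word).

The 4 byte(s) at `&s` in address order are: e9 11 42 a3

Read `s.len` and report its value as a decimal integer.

[0]=0xe9 [1]=0x11 [2]=0x42 [3]=0xa3 (little-endian) → word 0xa34211e9
len [0+:6] = (word>>0) & 0x3f = 41  ←
ver [6+:4] = (word>>6) & 0xf = 7
lvl [10+:7] = (word>>10) & 0x7f = 4
cnt [17+:15] = (word>>17) & 0x7fff = 20897

41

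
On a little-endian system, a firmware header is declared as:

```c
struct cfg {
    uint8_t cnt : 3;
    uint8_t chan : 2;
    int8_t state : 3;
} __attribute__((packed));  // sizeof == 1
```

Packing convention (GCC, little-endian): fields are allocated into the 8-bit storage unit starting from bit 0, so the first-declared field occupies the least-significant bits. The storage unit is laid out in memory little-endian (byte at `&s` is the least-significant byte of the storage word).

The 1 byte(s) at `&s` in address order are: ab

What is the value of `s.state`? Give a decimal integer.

-3

[0]=0xab (little-endian) → word 0xab
cnt:3 @ bit 0 → (0xab>>0)&0x7 = 0x3
chan:2 @ bit 3 → (0xab>>3)&0x3 = 0x1
state:3 @ bit 5 → (0xab>>5)&0x7 = 0x5  ←
state signed 3b, MSB=1: 5 - 8 = -3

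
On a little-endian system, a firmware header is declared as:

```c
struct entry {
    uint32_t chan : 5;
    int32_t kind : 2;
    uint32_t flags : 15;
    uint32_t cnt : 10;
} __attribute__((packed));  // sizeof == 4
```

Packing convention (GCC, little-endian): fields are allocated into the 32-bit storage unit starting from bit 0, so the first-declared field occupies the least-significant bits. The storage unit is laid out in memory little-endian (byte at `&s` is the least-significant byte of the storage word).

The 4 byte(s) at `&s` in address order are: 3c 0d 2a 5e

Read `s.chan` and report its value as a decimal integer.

[0]=0x3c [1]=0x0d [2]=0x2a [3]=0x5e (little-endian) → word 0x5e2a0d3c
chan [0+:5] = (word>>0) & 0x1f = 28  ←
kind [5+:2] = (word>>5) & 0x3 = 1
flags [7+:15] = (word>>7) & 0x7fff = 21530
cnt [22+:10] = (word>>22) & 0x3ff = 376

28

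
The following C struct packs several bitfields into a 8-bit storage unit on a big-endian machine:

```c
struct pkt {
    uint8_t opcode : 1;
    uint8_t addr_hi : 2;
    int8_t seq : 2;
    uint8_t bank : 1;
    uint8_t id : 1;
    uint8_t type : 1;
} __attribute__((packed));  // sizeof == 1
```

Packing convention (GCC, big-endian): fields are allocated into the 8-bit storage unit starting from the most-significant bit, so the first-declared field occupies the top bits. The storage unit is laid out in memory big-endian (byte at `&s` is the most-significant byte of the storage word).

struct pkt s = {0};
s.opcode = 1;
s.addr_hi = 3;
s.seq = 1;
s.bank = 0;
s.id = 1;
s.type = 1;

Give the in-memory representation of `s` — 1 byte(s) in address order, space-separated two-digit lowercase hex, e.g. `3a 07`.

opcode (1b) val=1 bits=0x1 at bit 7: 0x80
addr_hi (2b) val=3 bits=0x3 at bit 5: 0xe0
seq (2b) val=1 bits=0x1 at bit 3: 0xe8
bank (1b) val=0 bits=0x0 at bit 2: 0xe8
id (1b) val=1 bits=0x1 at bit 1: 0xea
type (1b) val=1 bits=0x1 at bit 0: 0xeb
word = 0xeb → big-endian bytes:
  [0]=0xeb

eb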